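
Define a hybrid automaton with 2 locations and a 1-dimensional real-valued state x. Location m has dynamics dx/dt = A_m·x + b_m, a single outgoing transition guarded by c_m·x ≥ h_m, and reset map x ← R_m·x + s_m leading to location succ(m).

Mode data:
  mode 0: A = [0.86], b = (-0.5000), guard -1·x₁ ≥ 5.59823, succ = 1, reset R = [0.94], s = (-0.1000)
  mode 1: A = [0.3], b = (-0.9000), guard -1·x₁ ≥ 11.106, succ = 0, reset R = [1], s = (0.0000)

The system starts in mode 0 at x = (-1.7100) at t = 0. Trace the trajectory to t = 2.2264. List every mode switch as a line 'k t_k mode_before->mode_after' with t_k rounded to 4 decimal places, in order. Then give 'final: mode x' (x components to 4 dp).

1 1.1536 0->1
final: 1 -8.5372

Mode 0: guard c·x = 5.5982 hit at Δt = 1.1536 (t = 1.1536), x⁻ = (-5.5982) → reset → x⁺ = (-5.3623), jump to mode 1
Mode 1: flow for 1.0728 to horizon, guard not reached → x = (-8.5372)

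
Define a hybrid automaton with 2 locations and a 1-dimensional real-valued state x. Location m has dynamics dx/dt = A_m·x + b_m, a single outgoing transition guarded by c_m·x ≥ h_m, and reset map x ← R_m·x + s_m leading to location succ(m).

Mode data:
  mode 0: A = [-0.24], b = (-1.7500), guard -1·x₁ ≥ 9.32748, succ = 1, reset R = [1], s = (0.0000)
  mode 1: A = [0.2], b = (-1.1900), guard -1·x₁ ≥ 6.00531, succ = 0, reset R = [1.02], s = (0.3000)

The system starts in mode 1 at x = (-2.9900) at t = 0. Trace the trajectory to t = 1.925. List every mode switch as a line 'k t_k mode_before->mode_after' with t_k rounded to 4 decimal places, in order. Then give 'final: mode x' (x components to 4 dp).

1 1.4532 1->0
final: 0 -5.9824

Mode 1: guard c·x = 6.0053 hit at Δt = 1.4532 (t = 1.4532), x⁻ = (-6.0053) → reset → x⁺ = (-5.8254), jump to mode 0
Mode 0: flow for 0.4718 to horizon, guard not reached → x = (-5.9824)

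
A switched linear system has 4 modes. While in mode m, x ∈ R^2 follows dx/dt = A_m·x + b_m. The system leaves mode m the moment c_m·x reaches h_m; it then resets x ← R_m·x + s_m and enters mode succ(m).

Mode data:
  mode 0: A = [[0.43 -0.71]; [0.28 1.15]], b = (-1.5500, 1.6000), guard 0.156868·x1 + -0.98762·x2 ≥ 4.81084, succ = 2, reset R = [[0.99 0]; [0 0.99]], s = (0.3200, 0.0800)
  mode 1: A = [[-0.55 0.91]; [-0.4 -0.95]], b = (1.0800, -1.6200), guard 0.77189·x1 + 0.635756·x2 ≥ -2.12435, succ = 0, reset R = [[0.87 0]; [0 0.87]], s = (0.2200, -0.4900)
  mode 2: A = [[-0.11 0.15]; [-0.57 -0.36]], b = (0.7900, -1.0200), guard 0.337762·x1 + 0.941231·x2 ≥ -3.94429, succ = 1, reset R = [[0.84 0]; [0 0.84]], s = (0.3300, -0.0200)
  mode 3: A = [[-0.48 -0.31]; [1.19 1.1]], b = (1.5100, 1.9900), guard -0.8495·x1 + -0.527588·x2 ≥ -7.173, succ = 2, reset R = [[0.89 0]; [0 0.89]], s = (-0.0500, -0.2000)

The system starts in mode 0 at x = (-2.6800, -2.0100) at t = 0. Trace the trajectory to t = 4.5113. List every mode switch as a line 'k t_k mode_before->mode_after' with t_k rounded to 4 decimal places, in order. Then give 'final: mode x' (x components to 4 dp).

Mode 0: guard c·x = 4.8108 hit at Δt = 1.0810 (t = 1.0810), x⁻ = (-3.2579, -5.3886) → reset → x⁺ = (-2.9053, -5.2547), jump to mode 2
Mode 2: guard c·x = -3.9443 hit at Δt = 0.9577 (t = 2.0387), x⁻ = (-2.4676, -3.3051) → reset → x⁺ = (-1.7427, -2.7963), jump to mode 1
Mode 1: guard c·x = -2.1244 hit at Δt = 1.2873 (t = 3.3260), x⁻ = (-1.4975, -1.5233) → reset → x⁺ = (-1.0828, -1.8153), jump to mode 0
Mode 0: flow for 1.1853 to horizon, guard not reached → x = (-1.3861, -3.9859)

1 1.0810 0->2
2 2.0387 2->1
3 3.3260 1->0
final: 0 -1.3861 -3.9859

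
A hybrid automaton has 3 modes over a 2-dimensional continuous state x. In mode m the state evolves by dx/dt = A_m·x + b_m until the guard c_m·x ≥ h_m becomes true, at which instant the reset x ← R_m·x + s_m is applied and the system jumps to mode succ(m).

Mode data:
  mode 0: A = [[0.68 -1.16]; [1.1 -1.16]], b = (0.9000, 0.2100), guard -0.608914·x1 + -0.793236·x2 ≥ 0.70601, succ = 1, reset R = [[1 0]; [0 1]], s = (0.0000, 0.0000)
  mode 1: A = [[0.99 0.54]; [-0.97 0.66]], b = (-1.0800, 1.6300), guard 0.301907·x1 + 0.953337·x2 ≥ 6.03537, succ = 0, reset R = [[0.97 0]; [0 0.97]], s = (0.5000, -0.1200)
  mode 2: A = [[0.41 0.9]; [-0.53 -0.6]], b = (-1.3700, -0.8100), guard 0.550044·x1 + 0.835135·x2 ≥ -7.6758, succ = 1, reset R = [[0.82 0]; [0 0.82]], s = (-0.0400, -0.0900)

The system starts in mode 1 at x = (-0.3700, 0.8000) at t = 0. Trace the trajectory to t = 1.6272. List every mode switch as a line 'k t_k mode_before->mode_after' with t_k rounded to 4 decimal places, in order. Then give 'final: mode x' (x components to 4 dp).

Mode 1: guard c·x = 6.0354 hit at Δt = 1.2780 (t = 1.2780), x⁻ = (-0.4187, 6.4634) → reset → x⁺ = (0.0939, 6.1495), jump to mode 0
Mode 0: flow for 0.3492 to horizon, guard not reached → x = (-1.8267, 3.8550)

1 1.2780 1->0
final: 0 -1.8267 3.8550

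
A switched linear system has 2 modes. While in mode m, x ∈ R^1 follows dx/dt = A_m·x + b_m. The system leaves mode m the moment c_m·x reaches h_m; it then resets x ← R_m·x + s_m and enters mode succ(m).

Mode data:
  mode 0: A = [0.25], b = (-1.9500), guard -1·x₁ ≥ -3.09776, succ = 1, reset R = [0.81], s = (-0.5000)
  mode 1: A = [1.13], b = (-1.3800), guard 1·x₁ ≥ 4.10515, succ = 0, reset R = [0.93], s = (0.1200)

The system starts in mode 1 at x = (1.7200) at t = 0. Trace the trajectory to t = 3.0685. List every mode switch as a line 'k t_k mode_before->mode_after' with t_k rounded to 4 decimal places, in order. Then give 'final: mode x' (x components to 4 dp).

1 1.5529 1->0
2 2.3401 0->1
final: 1 3.0158

Mode 1: guard c·x = 4.1052 hit at Δt = 1.5529 (t = 1.5529), x⁻ = (4.1052) → reset → x⁺ = (3.9378), jump to mode 0
Mode 0: guard c·x = -3.0978 hit at Δt = 0.7872 (t = 2.3401), x⁻ = (3.0978) → reset → x⁺ = (2.0092), jump to mode 1
Mode 1: flow for 0.7284 to horizon, guard not reached → x = (3.0158)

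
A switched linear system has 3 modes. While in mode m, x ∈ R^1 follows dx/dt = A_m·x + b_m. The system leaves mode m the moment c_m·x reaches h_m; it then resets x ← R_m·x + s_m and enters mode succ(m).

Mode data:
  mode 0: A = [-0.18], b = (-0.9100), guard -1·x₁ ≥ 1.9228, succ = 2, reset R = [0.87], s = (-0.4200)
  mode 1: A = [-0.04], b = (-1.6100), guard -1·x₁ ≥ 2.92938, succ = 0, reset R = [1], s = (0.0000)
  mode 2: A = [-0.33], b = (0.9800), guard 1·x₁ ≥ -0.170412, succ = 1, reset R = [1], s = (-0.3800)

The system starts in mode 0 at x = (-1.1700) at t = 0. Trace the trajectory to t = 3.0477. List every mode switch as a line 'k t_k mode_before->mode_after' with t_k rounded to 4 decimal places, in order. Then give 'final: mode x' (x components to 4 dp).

1 1.1964 0->2
2 2.6437 2->1
final: 1 -1.1868

Mode 0: guard c·x = 1.9228 hit at Δt = 1.1964 (t = 1.1964), x⁻ = (-1.9228) → reset → x⁺ = (-2.0928), jump to mode 2
Mode 2: guard c·x = -0.1704 hit at Δt = 1.4473 (t = 2.6437), x⁻ = (-0.1704) → reset → x⁺ = (-0.5504), jump to mode 1
Mode 1: flow for 0.4040 to horizon, guard not reached → x = (-1.1868)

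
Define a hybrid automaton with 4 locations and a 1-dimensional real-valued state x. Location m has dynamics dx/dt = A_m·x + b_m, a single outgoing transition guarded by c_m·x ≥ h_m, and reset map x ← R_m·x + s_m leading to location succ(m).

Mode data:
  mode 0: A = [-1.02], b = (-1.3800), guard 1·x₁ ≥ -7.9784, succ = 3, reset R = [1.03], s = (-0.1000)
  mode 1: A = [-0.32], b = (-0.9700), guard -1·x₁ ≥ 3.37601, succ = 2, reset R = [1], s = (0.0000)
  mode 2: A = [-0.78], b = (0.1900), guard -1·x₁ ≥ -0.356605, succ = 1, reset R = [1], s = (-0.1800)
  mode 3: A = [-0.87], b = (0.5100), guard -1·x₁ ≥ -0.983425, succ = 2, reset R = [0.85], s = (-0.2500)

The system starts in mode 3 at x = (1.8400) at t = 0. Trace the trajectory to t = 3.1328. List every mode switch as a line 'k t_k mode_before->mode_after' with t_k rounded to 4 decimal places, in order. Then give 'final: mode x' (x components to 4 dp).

Mode 3: guard c·x = -0.9834 hit at Δt = 1.3212 (t = 1.3212), x⁻ = (0.9834) → reset → x⁺ = (0.5859), jump to mode 2
Mode 2: guard c·x = -0.3566 hit at Δt = 1.4208 (t = 2.7420), x⁻ = (0.3566) → reset → x⁺ = (0.1766), jump to mode 1
Mode 1: flow for 0.3908 to horizon, guard not reached → x = (-0.2005)

1 1.3212 3->2
2 2.7420 2->1
final: 1 -0.2005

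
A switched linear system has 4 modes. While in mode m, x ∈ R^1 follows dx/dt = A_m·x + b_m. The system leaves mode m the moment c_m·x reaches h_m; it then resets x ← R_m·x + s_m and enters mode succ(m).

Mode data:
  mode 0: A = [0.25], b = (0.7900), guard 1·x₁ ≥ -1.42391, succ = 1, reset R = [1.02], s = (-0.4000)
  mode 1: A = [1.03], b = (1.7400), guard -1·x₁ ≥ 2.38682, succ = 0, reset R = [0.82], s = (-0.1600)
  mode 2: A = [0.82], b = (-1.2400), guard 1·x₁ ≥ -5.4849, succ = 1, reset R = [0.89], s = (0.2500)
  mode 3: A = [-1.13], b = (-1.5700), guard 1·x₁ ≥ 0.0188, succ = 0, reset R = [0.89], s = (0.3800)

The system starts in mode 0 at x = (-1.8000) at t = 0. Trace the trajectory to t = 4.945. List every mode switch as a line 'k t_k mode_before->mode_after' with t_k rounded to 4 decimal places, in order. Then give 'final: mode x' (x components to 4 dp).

1 0.9766 0->1
2 2.3876 1->0
3 4.4265 0->1
final: 1 -1.9675

Mode 0: guard c·x = -1.4239 hit at Δt = 0.9766 (t = 0.9766), x⁻ = (-1.4239) → reset → x⁺ = (-1.8524), jump to mode 1
Mode 1: guard c·x = 2.3868 hit at Δt = 1.4110 (t = 2.3876), x⁻ = (-2.3868) → reset → x⁺ = (-2.1172), jump to mode 0
Mode 0: guard c·x = -1.4239 hit at Δt = 2.0389 (t = 4.4265), x⁻ = (-1.4239) → reset → x⁺ = (-1.8524), jump to mode 1
Mode 1: flow for 0.5185 to horizon, guard not reached → x = (-1.9675)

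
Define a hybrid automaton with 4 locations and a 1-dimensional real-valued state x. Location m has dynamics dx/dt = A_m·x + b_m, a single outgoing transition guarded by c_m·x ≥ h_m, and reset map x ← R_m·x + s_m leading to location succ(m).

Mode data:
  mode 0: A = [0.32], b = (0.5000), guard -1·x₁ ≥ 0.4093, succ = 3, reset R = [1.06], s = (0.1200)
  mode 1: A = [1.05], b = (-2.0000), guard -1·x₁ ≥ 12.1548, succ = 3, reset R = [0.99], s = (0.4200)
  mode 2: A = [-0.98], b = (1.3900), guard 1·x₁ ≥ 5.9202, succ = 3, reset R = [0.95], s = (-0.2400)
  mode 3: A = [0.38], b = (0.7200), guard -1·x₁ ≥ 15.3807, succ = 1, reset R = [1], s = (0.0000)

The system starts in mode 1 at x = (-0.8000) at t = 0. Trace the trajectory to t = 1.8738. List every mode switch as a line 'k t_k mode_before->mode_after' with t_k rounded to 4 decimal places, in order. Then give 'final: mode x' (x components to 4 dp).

Mode 1: guard c·x = 12.1548 hit at Δt = 1.5698 (t = 1.5698), x⁻ = (-12.1548) → reset → x⁺ = (-11.6133), jump to mode 3
Mode 3: flow for 0.3040 to horizon, guard not reached → x = (-12.8034)

1 1.5698 1->3
final: 3 -12.8034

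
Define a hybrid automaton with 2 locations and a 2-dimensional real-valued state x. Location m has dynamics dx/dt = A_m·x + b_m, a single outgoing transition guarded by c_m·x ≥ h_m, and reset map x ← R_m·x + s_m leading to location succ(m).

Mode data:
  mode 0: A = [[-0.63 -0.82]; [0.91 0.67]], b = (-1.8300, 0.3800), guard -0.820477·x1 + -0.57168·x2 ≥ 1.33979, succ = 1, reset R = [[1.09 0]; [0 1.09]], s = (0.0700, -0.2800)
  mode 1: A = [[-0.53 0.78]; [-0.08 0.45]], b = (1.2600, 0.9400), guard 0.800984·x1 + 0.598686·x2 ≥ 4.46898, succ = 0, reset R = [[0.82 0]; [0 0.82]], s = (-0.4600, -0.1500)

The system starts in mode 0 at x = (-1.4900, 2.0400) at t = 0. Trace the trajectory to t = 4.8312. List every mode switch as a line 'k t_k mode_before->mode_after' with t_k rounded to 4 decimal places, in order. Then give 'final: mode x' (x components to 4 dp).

1 0.6848 0->1
2 1.9698 1->0
3 3.4915 0->1
4 4.0385 1->0
final: 0 -6.5143 9.3051

Mode 0: guard c·x = 1.3398 hit at Δt = 0.6848 (t = 0.6848), x⁻ = (-2.8989, 1.8169) → reset → x⁺ = (-3.0898, 1.7005), jump to mode 1
Mode 1: guard c·x = 4.4690 hit at Δt = 1.2850 (t = 1.9698), x⁻ = (2.0130, 4.7715) → reset → x⁺ = (1.1906, 3.7626), jump to mode 0
Mode 0: guard c·x = 1.3398 hit at Δt = 1.5217 (t = 3.4915), x⁻ = (-6.0411, 6.3266) → reset → x⁺ = (-6.5148, 6.6160), jump to mode 1
Mode 1: guard c·x = 4.4690 hit at Δt = 0.5470 (t = 4.0385), x⁻ = (-1.3296, 9.2435) → reset → x⁺ = (-1.5503, 7.4297), jump to mode 0
Mode 0: flow for 0.7927 to horizon, guard not reached → x = (-6.5143, 9.3051)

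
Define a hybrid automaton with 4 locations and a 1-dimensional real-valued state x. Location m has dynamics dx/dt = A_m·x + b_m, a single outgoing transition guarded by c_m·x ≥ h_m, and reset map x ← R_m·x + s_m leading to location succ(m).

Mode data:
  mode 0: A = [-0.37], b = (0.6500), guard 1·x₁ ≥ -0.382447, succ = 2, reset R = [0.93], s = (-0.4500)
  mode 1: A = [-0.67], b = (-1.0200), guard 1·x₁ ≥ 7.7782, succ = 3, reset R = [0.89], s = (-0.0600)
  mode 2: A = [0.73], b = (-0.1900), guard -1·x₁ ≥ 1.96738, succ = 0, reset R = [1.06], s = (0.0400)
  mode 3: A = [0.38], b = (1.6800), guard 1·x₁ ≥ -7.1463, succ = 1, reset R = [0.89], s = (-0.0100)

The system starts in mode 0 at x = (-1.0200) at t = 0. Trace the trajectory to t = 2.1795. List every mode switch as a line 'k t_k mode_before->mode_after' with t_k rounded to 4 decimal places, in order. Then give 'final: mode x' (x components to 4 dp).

Mode 0: guard c·x = -0.3824 hit at Δt = 0.7050 (t = 0.7050), x⁻ = (-0.3824) → reset → x⁺ = (-0.8057), jump to mode 2
Mode 2: guard c·x = 1.9674 hit at Δt = 1.0097 (t = 1.7147), x⁻ = (-1.9674) → reset → x⁺ = (-2.0454), jump to mode 0
Mode 0: flow for 0.4648 to horizon, guard not reached → x = (-1.4447)

1 0.7050 0->2
2 1.7147 2->0
final: 0 -1.4447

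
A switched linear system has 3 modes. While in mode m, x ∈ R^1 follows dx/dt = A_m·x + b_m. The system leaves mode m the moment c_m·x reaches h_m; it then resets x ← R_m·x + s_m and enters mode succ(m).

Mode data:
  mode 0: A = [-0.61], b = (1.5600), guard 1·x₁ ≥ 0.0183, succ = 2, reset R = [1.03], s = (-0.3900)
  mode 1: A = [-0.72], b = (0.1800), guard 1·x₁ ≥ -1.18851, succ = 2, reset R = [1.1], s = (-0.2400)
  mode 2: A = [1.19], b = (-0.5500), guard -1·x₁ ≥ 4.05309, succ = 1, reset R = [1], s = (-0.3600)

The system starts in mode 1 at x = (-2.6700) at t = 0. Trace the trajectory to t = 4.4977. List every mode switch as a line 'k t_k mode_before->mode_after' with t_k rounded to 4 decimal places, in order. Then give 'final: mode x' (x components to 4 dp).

1 0.9833 1->2
2 1.6636 2->1
3 3.2970 1->2
4 3.9773 2->1
final: 1 -2.9560

Mode 1: guard c·x = -1.1885 hit at Δt = 0.9833 (t = 0.9833), x⁻ = (-1.1885) → reset → x⁺ = (-1.5474), jump to mode 2
Mode 2: guard c·x = 4.0531 hit at Δt = 0.6803 (t = 1.6636), x⁻ = (-4.0531) → reset → x⁺ = (-4.4131), jump to mode 1
Mode 1: guard c·x = -1.1885 hit at Δt = 1.6334 (t = 3.2970), x⁻ = (-1.1885) → reset → x⁺ = (-1.5474), jump to mode 2
Mode 2: guard c·x = 4.0531 hit at Δt = 0.6803 (t = 3.9773), x⁻ = (-4.0531) → reset → x⁺ = (-4.4131), jump to mode 1
Mode 1: flow for 0.5204 to horizon, guard not reached → x = (-2.9560)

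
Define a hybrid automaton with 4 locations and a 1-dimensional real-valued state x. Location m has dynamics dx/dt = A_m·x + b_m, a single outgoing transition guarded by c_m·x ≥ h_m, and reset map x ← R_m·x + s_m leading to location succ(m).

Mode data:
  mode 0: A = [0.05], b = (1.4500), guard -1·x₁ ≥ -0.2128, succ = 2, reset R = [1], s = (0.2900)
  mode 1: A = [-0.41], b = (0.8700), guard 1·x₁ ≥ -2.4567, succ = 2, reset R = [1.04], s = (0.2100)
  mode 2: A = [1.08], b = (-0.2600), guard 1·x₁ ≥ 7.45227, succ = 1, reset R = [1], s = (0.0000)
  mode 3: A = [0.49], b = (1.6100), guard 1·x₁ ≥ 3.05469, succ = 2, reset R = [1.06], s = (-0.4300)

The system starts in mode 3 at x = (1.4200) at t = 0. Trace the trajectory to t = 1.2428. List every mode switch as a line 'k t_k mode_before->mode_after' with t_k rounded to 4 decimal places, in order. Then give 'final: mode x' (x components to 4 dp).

Mode 3: guard c·x = 3.0547 hit at Δt = 0.6085 (t = 0.6085), x⁻ = (3.0547) → reset → x⁺ = (2.8080), jump to mode 2
Mode 2: flow for 0.6343 to horizon, guard not reached → x = (5.3338)

1 0.6085 3->2
final: 2 5.3338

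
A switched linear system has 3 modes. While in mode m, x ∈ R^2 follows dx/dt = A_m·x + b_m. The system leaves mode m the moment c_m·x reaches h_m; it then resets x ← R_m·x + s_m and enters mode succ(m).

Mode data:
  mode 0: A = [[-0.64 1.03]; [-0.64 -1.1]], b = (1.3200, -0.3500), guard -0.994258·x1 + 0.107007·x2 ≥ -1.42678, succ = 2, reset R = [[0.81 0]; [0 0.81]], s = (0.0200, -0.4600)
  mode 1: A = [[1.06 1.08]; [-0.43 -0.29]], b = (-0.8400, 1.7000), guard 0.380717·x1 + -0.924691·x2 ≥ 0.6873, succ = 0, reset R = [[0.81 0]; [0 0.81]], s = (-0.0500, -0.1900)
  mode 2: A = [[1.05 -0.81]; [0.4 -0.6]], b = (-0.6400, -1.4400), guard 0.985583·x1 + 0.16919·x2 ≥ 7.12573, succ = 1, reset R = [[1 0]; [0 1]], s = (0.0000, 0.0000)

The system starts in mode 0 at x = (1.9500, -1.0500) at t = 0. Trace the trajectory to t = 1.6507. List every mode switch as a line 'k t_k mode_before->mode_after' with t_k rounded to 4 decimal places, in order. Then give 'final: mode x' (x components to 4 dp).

Mode 0: guard c·x = -1.4268 hit at Δt = 0.7288 (t = 0.7288), x⁻ = (1.3113, -1.1499) → reset → x⁺ = (1.0821, -1.3914), jump to mode 2
Mode 2: flow for 0.9219 to horizon, guard not reached → x = (3.5763, -1.1807)

1 0.7288 0->2
final: 2 3.5763 -1.1807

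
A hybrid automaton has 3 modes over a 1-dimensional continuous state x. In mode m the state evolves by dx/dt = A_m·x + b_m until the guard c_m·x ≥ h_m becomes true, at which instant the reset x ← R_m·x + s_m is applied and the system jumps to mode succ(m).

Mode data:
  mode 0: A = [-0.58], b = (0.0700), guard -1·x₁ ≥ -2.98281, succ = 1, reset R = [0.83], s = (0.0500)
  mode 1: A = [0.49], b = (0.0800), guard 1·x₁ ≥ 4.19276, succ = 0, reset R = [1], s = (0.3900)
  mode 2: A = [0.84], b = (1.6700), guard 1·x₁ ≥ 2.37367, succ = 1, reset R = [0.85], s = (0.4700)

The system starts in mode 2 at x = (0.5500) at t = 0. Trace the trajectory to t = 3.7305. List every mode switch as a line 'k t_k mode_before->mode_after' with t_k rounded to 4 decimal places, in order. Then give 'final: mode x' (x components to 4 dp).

1 0.6446 2->1
2 1.6582 1->0
3 2.4238 0->1
4 3.4083 1->0
final: 0 3.8221

Mode 2: guard c·x = 2.3737 hit at Δt = 0.6446 (t = 0.6446), x⁻ = (2.3737) → reset → x⁺ = (2.4876), jump to mode 1
Mode 1: guard c·x = 4.1928 hit at Δt = 1.0136 (t = 1.6582), x⁻ = (4.1928) → reset → x⁺ = (4.5828), jump to mode 0
Mode 0: guard c·x = -2.9828 hit at Δt = 0.7656 (t = 2.4238), x⁻ = (2.9828) → reset → x⁺ = (2.5257), jump to mode 1
Mode 1: guard c·x = 4.1928 hit at Δt = 0.9845 (t = 3.4083), x⁻ = (4.1928) → reset → x⁺ = (4.5828), jump to mode 0
Mode 0: flow for 0.3222 to horizon, guard not reached → x = (3.8221)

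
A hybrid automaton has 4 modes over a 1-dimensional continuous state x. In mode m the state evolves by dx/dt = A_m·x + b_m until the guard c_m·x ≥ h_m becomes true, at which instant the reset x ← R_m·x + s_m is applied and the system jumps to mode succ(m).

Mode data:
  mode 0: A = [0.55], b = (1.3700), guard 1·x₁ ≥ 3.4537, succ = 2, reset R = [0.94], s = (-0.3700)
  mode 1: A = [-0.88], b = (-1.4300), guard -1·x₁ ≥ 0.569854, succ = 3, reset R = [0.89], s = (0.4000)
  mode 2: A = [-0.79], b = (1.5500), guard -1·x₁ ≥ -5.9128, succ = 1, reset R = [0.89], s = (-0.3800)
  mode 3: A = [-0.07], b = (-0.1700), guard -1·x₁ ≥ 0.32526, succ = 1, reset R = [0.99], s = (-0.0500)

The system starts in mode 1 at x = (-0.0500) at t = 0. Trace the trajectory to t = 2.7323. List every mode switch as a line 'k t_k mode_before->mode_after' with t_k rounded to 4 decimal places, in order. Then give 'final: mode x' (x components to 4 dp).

1 0.4552 1->3
2 1.8646 3->1
3 2.0599 1->3
final: 3 -0.2139

Mode 1: guard c·x = 0.5699 hit at Δt = 0.4552 (t = 0.4552), x⁻ = (-0.5699) → reset → x⁺ = (-0.1072), jump to mode 3
Mode 3: guard c·x = 0.3253 hit at Δt = 1.4094 (t = 1.8646), x⁻ = (-0.3253) → reset → x⁺ = (-0.3720), jump to mode 1
Mode 1: guard c·x = 0.5699 hit at Δt = 0.1953 (t = 2.0599), x⁻ = (-0.5699) → reset → x⁺ = (-0.1072), jump to mode 3
Mode 3: flow for 0.6724 to horizon, guard not reached → x = (-0.2139)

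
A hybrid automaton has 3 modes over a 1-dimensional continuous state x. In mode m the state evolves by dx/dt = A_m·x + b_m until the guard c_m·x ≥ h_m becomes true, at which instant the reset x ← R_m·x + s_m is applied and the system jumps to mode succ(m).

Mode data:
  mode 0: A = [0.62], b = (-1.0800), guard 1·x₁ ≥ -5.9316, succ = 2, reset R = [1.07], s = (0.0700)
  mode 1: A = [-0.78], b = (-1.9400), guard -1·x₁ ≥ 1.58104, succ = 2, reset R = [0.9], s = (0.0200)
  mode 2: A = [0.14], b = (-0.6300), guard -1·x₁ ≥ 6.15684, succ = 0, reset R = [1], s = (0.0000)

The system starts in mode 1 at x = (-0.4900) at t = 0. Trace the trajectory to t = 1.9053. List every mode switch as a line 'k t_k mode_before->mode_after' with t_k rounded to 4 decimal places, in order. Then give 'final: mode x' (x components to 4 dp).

1 1.0132 1->2
final: 2 -2.1882

Mode 1: guard c·x = 1.5810 hit at Δt = 1.0132 (t = 1.0132), x⁻ = (-1.5810) → reset → x⁺ = (-1.4029), jump to mode 2
Mode 2: flow for 0.8921 to horizon, guard not reached → x = (-2.1882)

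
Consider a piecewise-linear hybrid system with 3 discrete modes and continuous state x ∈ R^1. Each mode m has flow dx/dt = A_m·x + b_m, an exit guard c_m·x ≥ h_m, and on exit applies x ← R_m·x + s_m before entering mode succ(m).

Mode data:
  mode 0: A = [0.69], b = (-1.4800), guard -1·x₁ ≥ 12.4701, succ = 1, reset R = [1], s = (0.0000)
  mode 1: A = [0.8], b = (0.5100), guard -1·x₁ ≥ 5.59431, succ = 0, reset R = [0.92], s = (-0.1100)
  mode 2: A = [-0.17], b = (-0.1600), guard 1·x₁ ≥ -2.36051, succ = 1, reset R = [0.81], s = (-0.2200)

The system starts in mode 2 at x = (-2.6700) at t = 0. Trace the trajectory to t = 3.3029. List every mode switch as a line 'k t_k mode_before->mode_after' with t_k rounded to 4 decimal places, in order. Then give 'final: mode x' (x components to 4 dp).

Mode 2: guard c·x = -2.3605 hit at Δt = 1.1603 (t = 1.1603), x⁻ = (-2.3605) → reset → x⁺ = (-2.1320), jump to mode 1
Mode 1: guard c·x = 5.5943 hit at Δt = 1.4987 (t = 2.6590), x⁻ = (-5.5943) → reset → x⁺ = (-5.2568), jump to mode 0
Mode 0: flow for 0.6439 to horizon, guard not reached → x = (-9.3970)

1 1.1603 2->1
2 2.6590 1->0
final: 0 -9.3970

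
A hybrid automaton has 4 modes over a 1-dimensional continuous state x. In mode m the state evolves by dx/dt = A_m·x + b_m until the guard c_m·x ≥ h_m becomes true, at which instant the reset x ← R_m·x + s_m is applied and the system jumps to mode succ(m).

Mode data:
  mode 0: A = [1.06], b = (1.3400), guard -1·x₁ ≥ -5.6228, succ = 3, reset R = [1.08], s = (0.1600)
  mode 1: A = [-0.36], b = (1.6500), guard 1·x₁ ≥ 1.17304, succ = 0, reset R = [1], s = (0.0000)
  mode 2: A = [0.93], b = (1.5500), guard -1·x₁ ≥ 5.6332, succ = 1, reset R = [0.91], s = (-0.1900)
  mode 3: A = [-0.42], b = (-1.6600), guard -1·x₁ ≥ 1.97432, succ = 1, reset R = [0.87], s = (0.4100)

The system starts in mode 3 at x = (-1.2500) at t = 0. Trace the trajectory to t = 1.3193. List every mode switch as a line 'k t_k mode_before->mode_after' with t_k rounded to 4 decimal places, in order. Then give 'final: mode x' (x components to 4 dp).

1 0.7429 3->1
final: 1 -0.2037

Mode 3: guard c·x = 1.9743 hit at Δt = 0.7429 (t = 0.7429), x⁻ = (-1.9743) → reset → x⁺ = (-1.3077), jump to mode 1
Mode 1: flow for 0.5764 to horizon, guard not reached → x = (-0.2037)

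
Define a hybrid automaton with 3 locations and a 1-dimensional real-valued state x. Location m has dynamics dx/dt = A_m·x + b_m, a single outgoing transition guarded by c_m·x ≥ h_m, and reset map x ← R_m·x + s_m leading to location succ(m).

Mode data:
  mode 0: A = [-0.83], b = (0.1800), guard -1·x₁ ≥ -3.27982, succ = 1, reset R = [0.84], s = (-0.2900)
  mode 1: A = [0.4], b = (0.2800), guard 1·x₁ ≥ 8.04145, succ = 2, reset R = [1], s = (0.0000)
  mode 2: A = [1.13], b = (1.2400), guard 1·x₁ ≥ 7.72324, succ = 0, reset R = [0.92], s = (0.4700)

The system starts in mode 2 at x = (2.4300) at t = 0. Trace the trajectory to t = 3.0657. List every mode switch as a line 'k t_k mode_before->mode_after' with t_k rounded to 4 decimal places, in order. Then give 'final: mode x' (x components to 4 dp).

1 0.8111 2->0
2 1.8671 0->1
final: 1 4.4121

Mode 2: guard c·x = 7.7232 hit at Δt = 0.8111 (t = 0.8111), x⁻ = (7.7232) → reset → x⁺ = (7.5754), jump to mode 0
Mode 0: guard c·x = -3.2798 hit at Δt = 1.0560 (t = 1.8671), x⁻ = (3.2798) → reset → x⁺ = (2.4650), jump to mode 1
Mode 1: flow for 1.1986 to horizon, guard not reached → x = (4.4121)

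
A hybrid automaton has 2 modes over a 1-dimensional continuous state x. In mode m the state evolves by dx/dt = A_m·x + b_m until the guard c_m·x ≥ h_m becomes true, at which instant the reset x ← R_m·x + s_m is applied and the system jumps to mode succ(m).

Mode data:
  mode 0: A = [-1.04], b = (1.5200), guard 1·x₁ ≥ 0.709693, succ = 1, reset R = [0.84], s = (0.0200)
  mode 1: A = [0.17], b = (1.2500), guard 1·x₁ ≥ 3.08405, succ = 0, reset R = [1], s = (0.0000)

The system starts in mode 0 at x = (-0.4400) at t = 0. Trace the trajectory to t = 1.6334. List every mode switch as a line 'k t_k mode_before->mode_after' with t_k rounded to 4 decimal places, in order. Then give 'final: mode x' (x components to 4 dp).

Mode 0: guard c·x = 0.7097 hit at Δt = 0.8922 (t = 0.8922), x⁻ = (0.7097) → reset → x⁺ = (0.6161), jump to mode 1
Mode 1: flow for 0.7412 to horizon, guard not reached → x = (1.6863)

1 0.8922 0->1
final: 1 1.6863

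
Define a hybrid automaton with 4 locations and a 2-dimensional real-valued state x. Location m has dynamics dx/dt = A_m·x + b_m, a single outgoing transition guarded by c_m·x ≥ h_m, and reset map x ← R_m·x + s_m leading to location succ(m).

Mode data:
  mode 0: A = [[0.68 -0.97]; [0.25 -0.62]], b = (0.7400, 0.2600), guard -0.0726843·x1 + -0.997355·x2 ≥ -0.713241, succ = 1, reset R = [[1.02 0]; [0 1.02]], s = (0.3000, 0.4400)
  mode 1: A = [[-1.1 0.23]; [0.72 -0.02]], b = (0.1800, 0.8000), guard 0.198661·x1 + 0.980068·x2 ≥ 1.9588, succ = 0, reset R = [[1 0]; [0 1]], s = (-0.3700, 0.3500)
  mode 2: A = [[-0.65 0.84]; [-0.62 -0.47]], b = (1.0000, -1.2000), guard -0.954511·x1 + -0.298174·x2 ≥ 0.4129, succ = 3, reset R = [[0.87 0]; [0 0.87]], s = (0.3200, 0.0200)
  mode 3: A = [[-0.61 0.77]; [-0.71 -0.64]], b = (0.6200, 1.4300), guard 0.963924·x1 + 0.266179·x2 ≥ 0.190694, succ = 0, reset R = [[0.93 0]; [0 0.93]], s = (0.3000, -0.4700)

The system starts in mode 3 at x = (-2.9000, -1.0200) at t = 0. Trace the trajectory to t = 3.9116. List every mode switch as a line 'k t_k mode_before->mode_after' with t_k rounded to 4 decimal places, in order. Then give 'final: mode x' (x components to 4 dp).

1 1.2427 3->0
2 2.3977 0->1
3 3.1581 1->0
final: 0 -1.0792 1.4936

Mode 3: guard c·x = 0.1907 hit at Δt = 1.2427 (t = 1.2427), x⁻ = (-0.2545, 1.6380) → reset → x⁺ = (0.0633, 1.0533), jump to mode 0
Mode 0: guard c·x = -0.7132 hit at Δt = 1.1550 (t = 2.3977), x⁻ = (-0.0819, 0.7211) → reset → x⁺ = (0.2165, 1.1755), jump to mode 1
Mode 1: guard c·x = 1.9588 hit at Δt = 0.7604 (t = 3.1581), x⁻ = (0.3755, 1.9225) → reset → x⁺ = (0.0055, 2.2725), jump to mode 0
Mode 0: flow for 0.7535 to horizon, guard not reached → x = (-1.0792, 1.4936)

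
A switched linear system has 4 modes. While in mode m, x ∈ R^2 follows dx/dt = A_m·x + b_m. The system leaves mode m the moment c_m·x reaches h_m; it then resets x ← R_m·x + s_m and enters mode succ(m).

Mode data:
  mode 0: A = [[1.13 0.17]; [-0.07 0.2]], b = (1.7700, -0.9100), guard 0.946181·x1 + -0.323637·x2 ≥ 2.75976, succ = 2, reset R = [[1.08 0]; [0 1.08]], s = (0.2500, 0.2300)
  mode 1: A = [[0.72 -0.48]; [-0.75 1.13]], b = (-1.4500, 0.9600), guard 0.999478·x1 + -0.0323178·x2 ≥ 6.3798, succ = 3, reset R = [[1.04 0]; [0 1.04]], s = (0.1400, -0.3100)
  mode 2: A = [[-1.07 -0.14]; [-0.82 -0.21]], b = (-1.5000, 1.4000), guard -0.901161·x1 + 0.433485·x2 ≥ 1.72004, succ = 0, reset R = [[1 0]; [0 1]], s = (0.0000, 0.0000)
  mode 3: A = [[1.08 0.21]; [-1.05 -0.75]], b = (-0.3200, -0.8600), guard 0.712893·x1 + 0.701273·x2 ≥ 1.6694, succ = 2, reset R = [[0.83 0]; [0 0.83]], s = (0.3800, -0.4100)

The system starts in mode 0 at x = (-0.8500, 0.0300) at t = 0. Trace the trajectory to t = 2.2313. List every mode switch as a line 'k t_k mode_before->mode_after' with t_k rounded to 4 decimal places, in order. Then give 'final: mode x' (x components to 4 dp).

1 1.5849 0->2
final: 2 0.7915 -1.3628

Mode 0: guard c·x = 2.7598 hit at Δt = 1.5849 (t = 1.5849), x⁻ = (2.3393, -1.6883) → reset → x⁺ = (2.7764, -1.5933), jump to mode 2
Mode 2: flow for 0.6464 to horizon, guard not reached → x = (0.7915, -1.3628)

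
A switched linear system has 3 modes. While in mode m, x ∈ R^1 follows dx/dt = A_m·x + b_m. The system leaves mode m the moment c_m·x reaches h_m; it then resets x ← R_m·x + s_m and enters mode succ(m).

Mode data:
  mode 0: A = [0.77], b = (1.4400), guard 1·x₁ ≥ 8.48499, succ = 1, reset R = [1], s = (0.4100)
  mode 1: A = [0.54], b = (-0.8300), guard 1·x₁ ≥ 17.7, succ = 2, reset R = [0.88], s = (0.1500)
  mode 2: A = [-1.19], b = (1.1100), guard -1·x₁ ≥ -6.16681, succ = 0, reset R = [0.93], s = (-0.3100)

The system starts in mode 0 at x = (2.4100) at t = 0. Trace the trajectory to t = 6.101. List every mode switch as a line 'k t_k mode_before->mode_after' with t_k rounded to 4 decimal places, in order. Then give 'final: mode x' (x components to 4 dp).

1 1.1474 0->1
2 2.6047 1->2
3 3.4778 2->0
4 3.9327 0->1
5 5.3900 1->2
final: 2 7.2802

Mode 0: guard c·x = 8.4850 hit at Δt = 1.1474 (t = 1.1474), x⁻ = (8.4850) → reset → x⁺ = (8.8950), jump to mode 1
Mode 1: guard c·x = 17.7000 hit at Δt = 1.4573 (t = 2.6047), x⁻ = (17.7000) → reset → x⁺ = (15.7260), jump to mode 2
Mode 2: guard c·x = -6.1668 hit at Δt = 0.8731 (t = 3.4778), x⁻ = (6.1668) → reset → x⁺ = (5.4251), jump to mode 0
Mode 0: guard c·x = 8.4850 hit at Δt = 0.4549 (t = 3.9327), x⁻ = (8.4850) → reset → x⁺ = (8.8950), jump to mode 1
Mode 1: guard c·x = 17.7000 hit at Δt = 1.4573 (t = 5.3900), x⁻ = (17.7000) → reset → x⁺ = (15.7260), jump to mode 2
Mode 2: flow for 0.7110 to horizon, guard not reached → x = (7.2802)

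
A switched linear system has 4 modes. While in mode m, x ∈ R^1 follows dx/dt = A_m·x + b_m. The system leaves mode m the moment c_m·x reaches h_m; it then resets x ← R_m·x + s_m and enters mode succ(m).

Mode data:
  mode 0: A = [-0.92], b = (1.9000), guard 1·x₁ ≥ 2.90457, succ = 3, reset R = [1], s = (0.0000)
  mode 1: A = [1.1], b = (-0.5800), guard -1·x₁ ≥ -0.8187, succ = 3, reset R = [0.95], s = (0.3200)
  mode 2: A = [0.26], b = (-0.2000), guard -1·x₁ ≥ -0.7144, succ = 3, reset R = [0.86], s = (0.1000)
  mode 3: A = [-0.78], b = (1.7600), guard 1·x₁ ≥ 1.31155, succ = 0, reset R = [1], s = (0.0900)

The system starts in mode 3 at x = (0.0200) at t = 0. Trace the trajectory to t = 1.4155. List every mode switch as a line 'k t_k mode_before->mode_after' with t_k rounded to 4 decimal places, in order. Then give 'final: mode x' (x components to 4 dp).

Mode 3: guard c·x = 1.3115 hit at Δt = 1.1046 (t = 1.1046), x⁻ = (1.3115) → reset → x⁺ = (1.4016), jump to mode 0
Mode 0: flow for 0.3109 to horizon, guard not reached → x = (1.5666)

1 1.1046 3->0
final: 0 1.5666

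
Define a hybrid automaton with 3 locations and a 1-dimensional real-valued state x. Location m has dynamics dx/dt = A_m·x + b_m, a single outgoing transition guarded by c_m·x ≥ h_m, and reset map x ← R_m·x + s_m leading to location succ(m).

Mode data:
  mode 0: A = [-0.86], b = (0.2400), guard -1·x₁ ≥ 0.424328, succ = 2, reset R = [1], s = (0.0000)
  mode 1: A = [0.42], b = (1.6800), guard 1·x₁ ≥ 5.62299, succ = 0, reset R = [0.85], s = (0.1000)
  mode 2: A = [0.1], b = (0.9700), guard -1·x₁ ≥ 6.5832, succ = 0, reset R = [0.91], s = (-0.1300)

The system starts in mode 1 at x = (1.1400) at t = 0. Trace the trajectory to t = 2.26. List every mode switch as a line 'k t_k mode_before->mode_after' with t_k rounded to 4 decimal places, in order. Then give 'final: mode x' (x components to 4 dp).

Mode 1: guard c·x = 5.6230 hit at Δt = 1.4931 (t = 1.4931), x⁻ = (5.6230) → reset → x⁺ = (4.8795), jump to mode 0
Mode 0: flow for 0.7669 to horizon, guard not reached → x = (2.6579)

1 1.4931 1->0
final: 0 2.6579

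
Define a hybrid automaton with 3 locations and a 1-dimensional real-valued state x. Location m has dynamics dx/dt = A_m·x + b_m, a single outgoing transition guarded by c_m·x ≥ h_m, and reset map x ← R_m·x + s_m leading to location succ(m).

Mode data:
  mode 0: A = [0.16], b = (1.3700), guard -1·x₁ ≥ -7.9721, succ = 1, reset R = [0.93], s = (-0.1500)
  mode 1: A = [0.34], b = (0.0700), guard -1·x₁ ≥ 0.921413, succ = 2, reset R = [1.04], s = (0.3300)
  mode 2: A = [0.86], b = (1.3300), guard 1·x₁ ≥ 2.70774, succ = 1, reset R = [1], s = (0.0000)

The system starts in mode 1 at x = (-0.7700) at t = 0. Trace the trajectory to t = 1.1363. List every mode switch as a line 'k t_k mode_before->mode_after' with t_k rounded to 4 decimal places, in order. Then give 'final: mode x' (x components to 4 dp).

1 0.6993 1->2
final: 2 -0.2094

Mode 1: guard c·x = 0.9214 hit at Δt = 0.6993 (t = 0.6993), x⁻ = (-0.9214) → reset → x⁺ = (-0.6283), jump to mode 2
Mode 2: flow for 0.4370 to horizon, guard not reached → x = (-0.2094)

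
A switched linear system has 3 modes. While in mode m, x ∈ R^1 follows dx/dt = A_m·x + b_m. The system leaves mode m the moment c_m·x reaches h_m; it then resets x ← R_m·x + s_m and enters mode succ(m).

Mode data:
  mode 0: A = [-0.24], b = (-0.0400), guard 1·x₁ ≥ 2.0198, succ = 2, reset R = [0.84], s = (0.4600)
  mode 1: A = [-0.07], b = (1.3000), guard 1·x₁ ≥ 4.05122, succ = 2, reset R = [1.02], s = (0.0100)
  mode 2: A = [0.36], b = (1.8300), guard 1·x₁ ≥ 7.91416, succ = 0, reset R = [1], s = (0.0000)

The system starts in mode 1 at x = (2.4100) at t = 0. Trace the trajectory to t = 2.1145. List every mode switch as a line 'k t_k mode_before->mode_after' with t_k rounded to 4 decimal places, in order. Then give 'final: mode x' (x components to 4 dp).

1 1.5298 1->2
final: 2 6.3037

Mode 1: guard c·x = 4.0512 hit at Δt = 1.5298 (t = 1.5298), x⁻ = (4.0512) → reset → x⁺ = (4.1422), jump to mode 2
Mode 2: flow for 0.5847 to horizon, guard not reached → x = (6.3037)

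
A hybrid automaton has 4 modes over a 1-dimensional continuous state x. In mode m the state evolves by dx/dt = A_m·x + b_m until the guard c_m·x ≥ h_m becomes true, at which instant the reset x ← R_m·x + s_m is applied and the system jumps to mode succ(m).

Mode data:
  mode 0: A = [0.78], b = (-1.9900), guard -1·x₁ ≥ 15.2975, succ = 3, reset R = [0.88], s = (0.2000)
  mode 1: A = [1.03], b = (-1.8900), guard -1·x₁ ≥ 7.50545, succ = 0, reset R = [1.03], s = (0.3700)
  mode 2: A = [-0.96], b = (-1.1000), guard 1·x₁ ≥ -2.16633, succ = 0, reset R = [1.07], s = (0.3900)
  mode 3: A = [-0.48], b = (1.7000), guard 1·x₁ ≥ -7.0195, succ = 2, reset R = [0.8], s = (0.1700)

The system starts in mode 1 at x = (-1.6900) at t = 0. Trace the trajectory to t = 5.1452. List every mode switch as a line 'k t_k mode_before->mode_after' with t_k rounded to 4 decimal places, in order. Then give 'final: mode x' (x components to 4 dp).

Mode 1: guard c·x = 7.5054 hit at Δt = 0.9461 (t = 0.9461), x⁻ = (-7.5055) → reset → x⁺ = (-7.3606), jump to mode 0
Mode 0: guard c·x = 15.2975 hit at Δt = 0.7541 (t = 1.7002), x⁻ = (-15.2975) → reset → x⁺ = (-13.2618), jump to mode 3
Mode 3: guard c·x = -7.0195 hit at Δt = 0.9675 (t = 2.6677), x⁻ = (-7.0195) → reset → x⁺ = (-5.4456), jump to mode 2
Mode 2: guard c·x = -2.1663 hit at Δt = 1.4982 (t = 4.1659), x⁻ = (-2.1663) → reset → x⁺ = (-1.9280), jump to mode 0
Mode 0: flow for 0.9793 to horizon, guard not reached → x = (-7.0636)

1 0.9461 1->0
2 1.7002 0->3
3 2.6677 3->2
4 4.1659 2->0
final: 0 -7.0636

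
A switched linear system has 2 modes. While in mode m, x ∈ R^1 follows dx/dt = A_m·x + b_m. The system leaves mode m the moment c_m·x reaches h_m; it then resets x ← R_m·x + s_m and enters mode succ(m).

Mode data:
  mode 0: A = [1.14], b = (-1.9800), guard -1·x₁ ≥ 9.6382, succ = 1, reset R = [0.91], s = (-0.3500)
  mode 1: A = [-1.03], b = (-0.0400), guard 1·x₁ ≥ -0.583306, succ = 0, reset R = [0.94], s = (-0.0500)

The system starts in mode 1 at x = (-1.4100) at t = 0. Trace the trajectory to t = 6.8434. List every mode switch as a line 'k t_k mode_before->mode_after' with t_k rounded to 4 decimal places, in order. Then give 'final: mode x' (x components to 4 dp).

1 0.8967 1->0
2 2.2856 0->1
3 5.0179 1->0
4 6.4068 0->1
final: 1 -5.8312

Mode 1: guard c·x = -0.5833 hit at Δt = 0.8967 (t = 0.8967), x⁻ = (-0.5833) → reset → x⁺ = (-0.5983), jump to mode 0
Mode 0: guard c·x = 9.6382 hit at Δt = 1.3889 (t = 2.2856), x⁻ = (-9.6382) → reset → x⁺ = (-9.1208), jump to mode 1
Mode 1: guard c·x = -0.5833 hit at Δt = 2.7323 (t = 5.0179), x⁻ = (-0.5833) → reset → x⁺ = (-0.5983), jump to mode 0
Mode 0: guard c·x = 9.6382 hit at Δt = 1.3889 (t = 6.4068), x⁻ = (-9.6382) → reset → x⁺ = (-9.1208), jump to mode 1
Mode 1: flow for 0.4366 to horizon, guard not reached → x = (-5.8312)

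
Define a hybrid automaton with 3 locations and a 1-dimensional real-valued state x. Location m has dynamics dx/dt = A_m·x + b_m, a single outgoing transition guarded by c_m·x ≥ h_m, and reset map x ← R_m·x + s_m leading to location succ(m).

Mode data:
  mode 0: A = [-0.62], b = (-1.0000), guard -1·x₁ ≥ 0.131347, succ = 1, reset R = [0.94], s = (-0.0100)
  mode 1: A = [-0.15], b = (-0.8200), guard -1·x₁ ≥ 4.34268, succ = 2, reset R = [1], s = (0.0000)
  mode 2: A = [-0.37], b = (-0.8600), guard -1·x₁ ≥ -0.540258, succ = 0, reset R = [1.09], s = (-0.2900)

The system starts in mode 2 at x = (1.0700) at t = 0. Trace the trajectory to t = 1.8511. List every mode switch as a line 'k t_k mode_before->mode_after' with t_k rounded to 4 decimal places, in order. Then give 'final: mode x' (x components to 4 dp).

Mode 2: guard c·x = -0.5403 hit at Δt = 0.4586 (t = 0.4586), x⁻ = (0.5403) → reset → x⁺ = (0.2989), jump to mode 0
Mode 0: guard c·x = 0.1313 hit at Δt = 0.4112 (t = 0.8698), x⁻ = (-0.1313) → reset → x⁺ = (-0.1335), jump to mode 1
Mode 1: flow for 0.9813 to horizon, guard not reached → x = (-0.8634)

1 0.4586 2->0
2 0.8698 0->1
final: 1 -0.8634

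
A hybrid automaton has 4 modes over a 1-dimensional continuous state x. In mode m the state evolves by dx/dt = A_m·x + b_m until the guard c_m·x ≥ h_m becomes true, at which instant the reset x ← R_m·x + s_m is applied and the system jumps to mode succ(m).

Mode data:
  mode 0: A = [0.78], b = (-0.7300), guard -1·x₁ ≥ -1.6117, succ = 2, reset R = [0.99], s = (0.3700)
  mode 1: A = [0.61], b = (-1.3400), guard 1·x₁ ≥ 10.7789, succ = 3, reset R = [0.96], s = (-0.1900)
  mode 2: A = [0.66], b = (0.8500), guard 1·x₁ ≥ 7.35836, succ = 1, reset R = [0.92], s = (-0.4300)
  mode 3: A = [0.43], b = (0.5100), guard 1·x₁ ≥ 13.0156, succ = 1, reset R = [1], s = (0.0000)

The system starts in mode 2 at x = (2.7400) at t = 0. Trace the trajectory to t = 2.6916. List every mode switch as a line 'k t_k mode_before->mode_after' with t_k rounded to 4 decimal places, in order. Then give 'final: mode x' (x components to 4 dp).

Mode 2: guard c·x = 7.3584 hit at Δt = 1.1574 (t = 1.1574), x⁻ = (7.3584) → reset → x⁺ = (6.3397), jump to mode 1
Mode 1: guard c·x = 10.7789 hit at Δt = 1.1939 (t = 2.3513), x⁻ = (10.7789) → reset → x⁺ = (10.1577), jump to mode 3
Mode 3: flow for 0.3403 to horizon, guard not reached → x = (11.9453)

1 1.1574 2->1
2 2.3513 1->3
final: 3 11.9453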